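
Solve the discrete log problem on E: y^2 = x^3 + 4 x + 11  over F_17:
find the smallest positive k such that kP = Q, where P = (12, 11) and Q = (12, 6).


Enumerate multiples of P until we hit Q = (12, 6):
  1P = (12, 11)
  2P = (6, 9)
  3P = (1, 4)
  4P = (3, 4)
  5P = (11, 3)
  6P = (7, 12)
  7P = (13, 13)
  8P = (13, 4)
  9P = (7, 5)
  10P = (11, 14)
  11P = (3, 13)
  12P = (1, 13)
  13P = (6, 8)
  14P = (12, 6)
Match found at i = 14.

k = 14


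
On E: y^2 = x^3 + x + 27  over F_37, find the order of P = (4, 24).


Compute successive multiples of P until we hit O:
  1P = (4, 24)
  2P = (36, 5)
  3P = (7, 9)
  4P = (14, 26)
  5P = (22, 2)
  6P = (23, 28)
  7P = (0, 8)
  8P = (12, 18)
  ... (continuing to 22P)
  22P = O

ord(P) = 22


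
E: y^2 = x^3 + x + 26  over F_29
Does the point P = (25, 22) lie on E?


Check whether y^2 = x^3 + 1 x + 26 (mod 29) for (x, y) = (25, 22).
LHS: y^2 = 22^2 mod 29 = 20
RHS: x^3 + 1 x + 26 = 25^3 + 1*25 + 26 mod 29 = 16
LHS != RHS

No, not on the curve


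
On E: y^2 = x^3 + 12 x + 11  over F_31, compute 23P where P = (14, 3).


k = 23 = 10111_2 (binary, LSB first: 11101)
Double-and-add from P = (14, 3):
  bit 0 = 1: acc = O + (14, 3) = (14, 3)
  bit 1 = 1: acc = (14, 3) + (21, 10) = (28, 14)
  bit 2 = 1: acc = (28, 14) + (29, 14) = (5, 17)
  bit 3 = 0: acc unchanged = (5, 17)
  bit 4 = 1: acc = (5, 17) + (13, 16) = (29, 17)

23P = (29, 17)


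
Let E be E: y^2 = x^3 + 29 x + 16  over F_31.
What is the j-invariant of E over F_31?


Delta = -16(4 a^3 + 27 b^2) mod 31 = 1
-1728 * (4 a)^3 = -1728 * (4*29)^3 mod 31 = 27
j = 27 * 1^(-1) mod 31 = 27

j = 27 (mod 31)


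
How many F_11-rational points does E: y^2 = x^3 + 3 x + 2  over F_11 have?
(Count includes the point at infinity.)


For each x in F_11, count y with y^2 = x^3 + 3 x + 2 mod 11:
  x = 2: RHS = 5, y in [4, 7]  -> 2 point(s)
  x = 3: RHS = 5, y in [4, 7]  -> 2 point(s)
  x = 4: RHS = 1, y in [1, 10]  -> 2 point(s)
  x = 6: RHS = 5, y in [4, 7]  -> 2 point(s)
  x = 7: RHS = 3, y in [5, 6]  -> 2 point(s)
  x = 10: RHS = 9, y in [3, 8]  -> 2 point(s)
Affine points: 12. Add the point at infinity: total = 13.

#E(F_11) = 13


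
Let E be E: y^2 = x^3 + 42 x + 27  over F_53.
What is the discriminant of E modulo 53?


4 a^3 + 27 b^2 = 4*42^3 + 27*27^2 = 296352 + 19683 = 316035
Delta = -16 * (316035) = -5056560
Delta mod 53 = 11

Delta = 11 (mod 53)


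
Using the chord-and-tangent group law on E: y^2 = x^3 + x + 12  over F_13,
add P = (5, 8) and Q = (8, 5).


P != Q, so use the chord formula.
s = (y2 - y1) / (x2 - x1) = (10) / (3) mod 13 = 12
x3 = s^2 - x1 - x2 mod 13 = 12^2 - 5 - 8 = 1
y3 = s (x1 - x3) - y1 mod 13 = 12 * (5 - 1) - 8 = 1

P + Q = (1, 1)


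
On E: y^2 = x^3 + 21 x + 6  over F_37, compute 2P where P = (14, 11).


Doubling: s = (3 x1^2 + a) / (2 y1)
s = (3*14^2 + 21) / (2*11) mod 37 = 26
x3 = s^2 - 2 x1 mod 37 = 26^2 - 2*14 = 19
y3 = s (x1 - x3) - y1 mod 37 = 26 * (14 - 19) - 11 = 7

2P = (19, 7)


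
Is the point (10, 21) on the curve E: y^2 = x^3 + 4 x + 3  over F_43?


Check whether y^2 = x^3 + 4 x + 3 (mod 43) for (x, y) = (10, 21).
LHS: y^2 = 21^2 mod 43 = 11
RHS: x^3 + 4 x + 3 = 10^3 + 4*10 + 3 mod 43 = 11
LHS = RHS

Yes, on the curve


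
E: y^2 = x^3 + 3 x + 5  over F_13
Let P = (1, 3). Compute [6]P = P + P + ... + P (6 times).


k = 6 = 110_2 (binary, LSB first: 011)
Double-and-add from P = (1, 3):
  bit 0 = 0: acc unchanged = O
  bit 1 = 1: acc = O + (12, 12) = (12, 12)
  bit 2 = 1: acc = (12, 12) + (11, 11) = (4, 9)

6P = (4, 9)


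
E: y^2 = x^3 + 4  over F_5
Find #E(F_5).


For each x in F_5, count y with y^2 = x^3 + 0 x + 4 mod 5:
  x = 0: RHS = 4, y in [2, 3]  -> 2 point(s)
  x = 1: RHS = 0, y in [0]  -> 1 point(s)
  x = 3: RHS = 1, y in [1, 4]  -> 2 point(s)
Affine points: 5. Add the point at infinity: total = 6.

#E(F_5) = 6


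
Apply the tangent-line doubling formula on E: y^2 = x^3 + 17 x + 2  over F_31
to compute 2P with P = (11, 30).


Doubling: s = (3 x1^2 + a) / (2 y1)
s = (3*11^2 + 17) / (2*30) mod 31 = 27
x3 = s^2 - 2 x1 mod 31 = 27^2 - 2*11 = 25
y3 = s (x1 - x3) - y1 mod 31 = 27 * (11 - 25) - 30 = 26

2P = (25, 26)


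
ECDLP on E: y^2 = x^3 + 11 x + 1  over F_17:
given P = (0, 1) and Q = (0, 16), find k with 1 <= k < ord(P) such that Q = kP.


Enumerate multiples of P until we hit Q = (0, 16):
  1P = (0, 1)
  2P = (9, 9)
  3P = (9, 8)
  4P = (0, 16)
Match found at i = 4.

k = 4


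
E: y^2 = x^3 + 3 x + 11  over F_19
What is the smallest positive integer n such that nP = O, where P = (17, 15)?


Compute successive multiples of P until we hit O:
  1P = (17, 15)
  2P = (9, 8)
  3P = (0, 7)
  4P = (18, 8)
  5P = (14, 2)
  6P = (11, 11)
  7P = (2, 14)
  8P = (6, 6)
  ... (continuing to 25P)
  25P = O

ord(P) = 25


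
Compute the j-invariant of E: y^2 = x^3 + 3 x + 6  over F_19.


Delta = -16(4 a^3 + 27 b^2) mod 19 = 10
-1728 * (4 a)^3 = -1728 * (4*3)^3 mod 19 = 18
j = 18 * 10^(-1) mod 19 = 17

j = 17 (mod 19)


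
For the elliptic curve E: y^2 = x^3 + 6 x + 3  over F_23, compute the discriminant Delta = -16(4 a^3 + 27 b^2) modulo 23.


4 a^3 + 27 b^2 = 4*6^3 + 27*3^2 = 864 + 243 = 1107
Delta = -16 * (1107) = -17712
Delta mod 23 = 21

Delta = 21 (mod 23)


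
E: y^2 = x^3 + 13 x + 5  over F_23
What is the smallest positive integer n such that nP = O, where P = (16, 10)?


Compute successive multiples of P until we hit O:
  1P = (16, 10)
  2P = (9, 0)
  3P = (16, 13)
  4P = O

ord(P) = 4


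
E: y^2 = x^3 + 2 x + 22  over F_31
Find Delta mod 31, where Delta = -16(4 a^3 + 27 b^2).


4 a^3 + 27 b^2 = 4*2^3 + 27*22^2 = 32 + 13068 = 13100
Delta = -16 * (13100) = -209600
Delta mod 31 = 22

Delta = 22 (mod 31)


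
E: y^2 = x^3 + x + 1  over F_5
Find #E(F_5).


For each x in F_5, count y with y^2 = x^3 + 1 x + 1 mod 5:
  x = 0: RHS = 1, y in [1, 4]  -> 2 point(s)
  x = 2: RHS = 1, y in [1, 4]  -> 2 point(s)
  x = 3: RHS = 1, y in [1, 4]  -> 2 point(s)
  x = 4: RHS = 4, y in [2, 3]  -> 2 point(s)
Affine points: 8. Add the point at infinity: total = 9.

#E(F_5) = 9


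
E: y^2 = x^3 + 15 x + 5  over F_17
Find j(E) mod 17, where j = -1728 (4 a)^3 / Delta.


Delta = -16(4 a^3 + 27 b^2) mod 17 = 14
-1728 * (4 a)^3 = -1728 * (4*15)^3 mod 17 = 5
j = 5 * 14^(-1) mod 17 = 4

j = 4 (mod 17)


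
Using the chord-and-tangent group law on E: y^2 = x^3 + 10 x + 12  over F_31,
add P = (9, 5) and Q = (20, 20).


P != Q, so use the chord formula.
s = (y2 - y1) / (x2 - x1) = (15) / (11) mod 31 = 7
x3 = s^2 - x1 - x2 mod 31 = 7^2 - 9 - 20 = 20
y3 = s (x1 - x3) - y1 mod 31 = 7 * (9 - 20) - 5 = 11

P + Q = (20, 11)


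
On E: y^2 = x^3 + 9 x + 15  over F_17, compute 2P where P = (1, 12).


Doubling: s = (3 x1^2 + a) / (2 y1)
s = (3*1^2 + 9) / (2*12) mod 17 = 9
x3 = s^2 - 2 x1 mod 17 = 9^2 - 2*1 = 11
y3 = s (x1 - x3) - y1 mod 17 = 9 * (1 - 11) - 12 = 0

2P = (11, 0)


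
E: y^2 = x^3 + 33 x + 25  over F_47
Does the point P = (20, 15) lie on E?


Check whether y^2 = x^3 + 33 x + 25 (mod 47) for (x, y) = (20, 15).
LHS: y^2 = 15^2 mod 47 = 37
RHS: x^3 + 33 x + 25 = 20^3 + 33*20 + 25 mod 47 = 37
LHS = RHS

Yes, on the curve


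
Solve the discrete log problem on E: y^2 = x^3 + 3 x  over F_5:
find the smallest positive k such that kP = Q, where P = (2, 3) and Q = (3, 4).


Enumerate multiples of P until we hit Q = (3, 4):
  1P = (2, 3)
  2P = (1, 2)
  3P = (3, 1)
  4P = (4, 1)
  5P = (0, 0)
  6P = (4, 4)
  7P = (3, 4)
Match found at i = 7.

k = 7


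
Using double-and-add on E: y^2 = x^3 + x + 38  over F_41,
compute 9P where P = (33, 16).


k = 9 = 1001_2 (binary, LSB first: 1001)
Double-and-add from P = (33, 16):
  bit 0 = 1: acc = O + (33, 16) = (33, 16)
  bit 1 = 0: acc unchanged = (33, 16)
  bit 2 = 0: acc unchanged = (33, 16)
  bit 3 = 1: acc = (33, 16) + (23, 16) = (26, 25)

9P = (26, 25)


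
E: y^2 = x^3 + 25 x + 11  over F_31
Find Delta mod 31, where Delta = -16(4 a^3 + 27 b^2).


4 a^3 + 27 b^2 = 4*25^3 + 27*11^2 = 62500 + 3267 = 65767
Delta = -16 * (65767) = -1052272
Delta mod 31 = 23

Delta = 23 (mod 31)


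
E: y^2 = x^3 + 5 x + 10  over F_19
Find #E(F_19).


For each x in F_19, count y with y^2 = x^3 + 5 x + 10 mod 19:
  x = 1: RHS = 16, y in [4, 15]  -> 2 point(s)
  x = 2: RHS = 9, y in [3, 16]  -> 2 point(s)
  x = 6: RHS = 9, y in [3, 16]  -> 2 point(s)
  x = 8: RHS = 11, y in [7, 12]  -> 2 point(s)
  x = 9: RHS = 5, y in [9, 10]  -> 2 point(s)
  x = 11: RHS = 9, y in [3, 16]  -> 2 point(s)
  x = 13: RHS = 11, y in [7, 12]  -> 2 point(s)
  x = 16: RHS = 6, y in [5, 14]  -> 2 point(s)
  x = 17: RHS = 11, y in [7, 12]  -> 2 point(s)
  x = 18: RHS = 4, y in [2, 17]  -> 2 point(s)
Affine points: 20. Add the point at infinity: total = 21.

#E(F_19) = 21


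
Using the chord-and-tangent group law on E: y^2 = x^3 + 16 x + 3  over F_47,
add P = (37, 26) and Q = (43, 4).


P != Q, so use the chord formula.
s = (y2 - y1) / (x2 - x1) = (25) / (6) mod 47 = 12
x3 = s^2 - x1 - x2 mod 47 = 12^2 - 37 - 43 = 17
y3 = s (x1 - x3) - y1 mod 47 = 12 * (37 - 17) - 26 = 26

P + Q = (17, 26)


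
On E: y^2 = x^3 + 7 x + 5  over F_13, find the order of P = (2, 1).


Compute successive multiples of P until we hit O:
  1P = (2, 1)
  2P = (5, 3)
  3P = (5, 10)
  4P = (2, 12)
  5P = O

ord(P) = 5


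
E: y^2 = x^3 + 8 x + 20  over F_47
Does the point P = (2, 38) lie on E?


Check whether y^2 = x^3 + 8 x + 20 (mod 47) for (x, y) = (2, 38).
LHS: y^2 = 38^2 mod 47 = 34
RHS: x^3 + 8 x + 20 = 2^3 + 8*2 + 20 mod 47 = 44
LHS != RHS

No, not on the curve


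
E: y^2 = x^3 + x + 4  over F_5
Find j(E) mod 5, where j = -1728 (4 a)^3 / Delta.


Delta = -16(4 a^3 + 27 b^2) mod 5 = 4
-1728 * (4 a)^3 = -1728 * (4*1)^3 mod 5 = 3
j = 3 * 4^(-1) mod 5 = 2

j = 2 (mod 5)


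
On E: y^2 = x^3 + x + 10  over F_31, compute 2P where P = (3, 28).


Doubling: s = (3 x1^2 + a) / (2 y1)
s = (3*3^2 + 1) / (2*28) mod 31 = 16
x3 = s^2 - 2 x1 mod 31 = 16^2 - 2*3 = 2
y3 = s (x1 - x3) - y1 mod 31 = 16 * (3 - 2) - 28 = 19

2P = (2, 19)


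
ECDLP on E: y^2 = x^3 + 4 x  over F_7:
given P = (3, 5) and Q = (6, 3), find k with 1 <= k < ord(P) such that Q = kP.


Enumerate multiples of P until we hit Q = (6, 3):
  1P = (3, 5)
  2P = (2, 3)
  3P = (6, 3)
Match found at i = 3.

k = 3


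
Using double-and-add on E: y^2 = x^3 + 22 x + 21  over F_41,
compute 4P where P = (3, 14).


k = 4 = 100_2 (binary, LSB first: 001)
Double-and-add from P = (3, 14):
  bit 0 = 0: acc unchanged = O
  bit 1 = 0: acc unchanged = O
  bit 2 = 1: acc = O + (11, 35) = (11, 35)

4P = (11, 35)


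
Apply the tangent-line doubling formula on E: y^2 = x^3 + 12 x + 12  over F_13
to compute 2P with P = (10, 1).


Doubling: s = (3 x1^2 + a) / (2 y1)
s = (3*10^2 + 12) / (2*1) mod 13 = 0
x3 = s^2 - 2 x1 mod 13 = 0^2 - 2*10 = 6
y3 = s (x1 - x3) - y1 mod 13 = 0 * (10 - 6) - 1 = 12

2P = (6, 12)


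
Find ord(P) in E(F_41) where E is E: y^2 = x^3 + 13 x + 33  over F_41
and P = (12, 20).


Compute successive multiples of P until we hit O:
  1P = (12, 20)
  2P = (12, 21)
  3P = O

ord(P) = 3


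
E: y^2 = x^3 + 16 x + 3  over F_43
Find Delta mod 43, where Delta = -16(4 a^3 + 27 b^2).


4 a^3 + 27 b^2 = 4*16^3 + 27*3^2 = 16384 + 243 = 16627
Delta = -16 * (16627) = -266032
Delta mod 43 = 9

Delta = 9 (mod 43)


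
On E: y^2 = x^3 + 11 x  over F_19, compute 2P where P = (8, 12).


k = 2 = 10_2 (binary, LSB first: 01)
Double-and-add from P = (8, 12):
  bit 0 = 0: acc unchanged = O
  bit 1 = 1: acc = O + (9, 12) = (9, 12)

2P = (9, 12)


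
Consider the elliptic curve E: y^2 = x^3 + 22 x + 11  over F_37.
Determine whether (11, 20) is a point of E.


Check whether y^2 = x^3 + 22 x + 11 (mod 37) for (x, y) = (11, 20).
LHS: y^2 = 20^2 mod 37 = 30
RHS: x^3 + 22 x + 11 = 11^3 + 22*11 + 11 mod 37 = 30
LHS = RHS

Yes, on the curve


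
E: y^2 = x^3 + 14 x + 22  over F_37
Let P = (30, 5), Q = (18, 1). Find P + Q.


P != Q, so use the chord formula.
s = (y2 - y1) / (x2 - x1) = (33) / (25) mod 37 = 25
x3 = s^2 - x1 - x2 mod 37 = 25^2 - 30 - 18 = 22
y3 = s (x1 - x3) - y1 mod 37 = 25 * (30 - 22) - 5 = 10

P + Q = (22, 10)


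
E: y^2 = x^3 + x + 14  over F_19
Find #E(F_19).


For each x in F_19, count y with y^2 = x^3 + 1 x + 14 mod 19:
  x = 1: RHS = 16, y in [4, 15]  -> 2 point(s)
  x = 2: RHS = 5, y in [9, 10]  -> 2 point(s)
  x = 3: RHS = 6, y in [5, 14]  -> 2 point(s)
  x = 4: RHS = 6, y in [5, 14]  -> 2 point(s)
  x = 5: RHS = 11, y in [7, 12]  -> 2 point(s)
  x = 9: RHS = 11, y in [7, 12]  -> 2 point(s)
  x = 10: RHS = 17, y in [6, 13]  -> 2 point(s)
  x = 11: RHS = 7, y in [8, 11]  -> 2 point(s)
  x = 12: RHS = 6, y in [5, 14]  -> 2 point(s)
  x = 13: RHS = 1, y in [1, 18]  -> 2 point(s)
  x = 14: RHS = 17, y in [6, 13]  -> 2 point(s)
  x = 17: RHS = 4, y in [2, 17]  -> 2 point(s)
Affine points: 24. Add the point at infinity: total = 25.

#E(F_19) = 25


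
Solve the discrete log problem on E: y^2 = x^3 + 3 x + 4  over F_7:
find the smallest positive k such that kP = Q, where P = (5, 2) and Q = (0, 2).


Enumerate multiples of P until we hit Q = (0, 2):
  1P = (5, 2)
  2P = (1, 6)
  3P = (2, 2)
  4P = (0, 5)
  5P = (6, 0)
  6P = (0, 2)
Match found at i = 6.

k = 6


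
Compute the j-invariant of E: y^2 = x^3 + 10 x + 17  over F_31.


Delta = -16(4 a^3 + 27 b^2) mod 31 = 4
-1728 * (4 a)^3 = -1728 * (4*10)^3 mod 31 = 4
j = 4 * 4^(-1) mod 31 = 1

j = 1 (mod 31)


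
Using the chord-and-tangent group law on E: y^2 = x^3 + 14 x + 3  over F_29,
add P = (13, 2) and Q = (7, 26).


P != Q, so use the chord formula.
s = (y2 - y1) / (x2 - x1) = (24) / (23) mod 29 = 25
x3 = s^2 - x1 - x2 mod 29 = 25^2 - 13 - 7 = 25
y3 = s (x1 - x3) - y1 mod 29 = 25 * (13 - 25) - 2 = 17

P + Q = (25, 17)


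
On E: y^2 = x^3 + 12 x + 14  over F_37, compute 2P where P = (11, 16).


Doubling: s = (3 x1^2 + a) / (2 y1)
s = (3*11^2 + 12) / (2*16) mod 37 = 36
x3 = s^2 - 2 x1 mod 37 = 36^2 - 2*11 = 16
y3 = s (x1 - x3) - y1 mod 37 = 36 * (11 - 16) - 16 = 26

2P = (16, 26)


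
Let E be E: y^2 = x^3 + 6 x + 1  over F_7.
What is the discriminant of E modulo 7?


4 a^3 + 27 b^2 = 4*6^3 + 27*1^2 = 864 + 27 = 891
Delta = -16 * (891) = -14256
Delta mod 7 = 3

Delta = 3 (mod 7)


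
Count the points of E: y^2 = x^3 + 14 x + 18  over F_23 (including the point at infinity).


For each x in F_23, count y with y^2 = x^3 + 14 x + 18 mod 23:
  x = 0: RHS = 18, y in [8, 15]  -> 2 point(s)
  x = 2: RHS = 8, y in [10, 13]  -> 2 point(s)
  x = 3: RHS = 18, y in [8, 15]  -> 2 point(s)
  x = 4: RHS = 0, y in [0]  -> 1 point(s)
  x = 5: RHS = 6, y in [11, 12]  -> 2 point(s)
  x = 10: RHS = 8, y in [10, 13]  -> 2 point(s)
  x = 11: RHS = 8, y in [10, 13]  -> 2 point(s)
  x = 19: RHS = 13, y in [6, 17]  -> 2 point(s)
  x = 20: RHS = 18, y in [8, 15]  -> 2 point(s)
  x = 22: RHS = 3, y in [7, 16]  -> 2 point(s)
Affine points: 19. Add the point at infinity: total = 20.

#E(F_23) = 20


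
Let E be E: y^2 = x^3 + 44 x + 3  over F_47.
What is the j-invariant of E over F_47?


Delta = -16(4 a^3 + 27 b^2) mod 47 = 2
-1728 * (4 a)^3 = -1728 * (4*44)^3 mod 47 = 27
j = 27 * 2^(-1) mod 47 = 37

j = 37 (mod 47)


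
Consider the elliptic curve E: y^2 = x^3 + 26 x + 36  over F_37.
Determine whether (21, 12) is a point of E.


Check whether y^2 = x^3 + 26 x + 36 (mod 37) for (x, y) = (21, 12).
LHS: y^2 = 12^2 mod 37 = 33
RHS: x^3 + 26 x + 36 = 21^3 + 26*21 + 36 mod 37 = 1
LHS != RHS

No, not on the curve


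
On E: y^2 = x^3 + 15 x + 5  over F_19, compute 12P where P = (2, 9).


k = 12 = 1100_2 (binary, LSB first: 0011)
Double-and-add from P = (2, 9):
  bit 0 = 0: acc unchanged = O
  bit 1 = 0: acc unchanged = O
  bit 2 = 1: acc = O + (17, 10) = (17, 10)
  bit 3 = 1: acc = (17, 10) + (11, 0) = (17, 9)

12P = (17, 9)


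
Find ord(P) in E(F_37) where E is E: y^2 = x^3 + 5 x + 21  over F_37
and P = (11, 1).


Compute successive multiples of P until we hit O:
  1P = (11, 1)
  2P = (16, 4)
  3P = (0, 13)
  4P = (33, 23)
  5P = (31, 16)
  6P = (21, 10)
  7P = (1, 8)
  8P = (34, 4)
  ... (continuing to 37P)
  37P = O

ord(P) = 37


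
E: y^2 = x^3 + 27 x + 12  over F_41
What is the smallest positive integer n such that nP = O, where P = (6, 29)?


Compute successive multiples of P until we hit O:
  1P = (6, 29)
  2P = (19, 39)
  3P = (36, 11)
  4P = (1, 9)
  5P = (9, 0)
  6P = (1, 32)
  7P = (36, 30)
  8P = (19, 2)
  ... (continuing to 10P)
  10P = O

ord(P) = 10


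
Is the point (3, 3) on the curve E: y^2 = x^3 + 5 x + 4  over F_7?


Check whether y^2 = x^3 + 5 x + 4 (mod 7) for (x, y) = (3, 3).
LHS: y^2 = 3^2 mod 7 = 2
RHS: x^3 + 5 x + 4 = 3^3 + 5*3 + 4 mod 7 = 4
LHS != RHS

No, not on the curve


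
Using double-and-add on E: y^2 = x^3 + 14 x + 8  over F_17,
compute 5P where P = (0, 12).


k = 5 = 101_2 (binary, LSB first: 101)
Double-and-add from P = (0, 12):
  bit 0 = 1: acc = O + (0, 12) = (0, 12)
  bit 1 = 0: acc unchanged = (0, 12)
  bit 2 = 1: acc = (0, 12) + (10, 14) = (5, 4)

5P = (5, 4)


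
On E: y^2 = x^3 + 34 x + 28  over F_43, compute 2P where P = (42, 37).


Doubling: s = (3 x1^2 + a) / (2 y1)
s = (3*42^2 + 34) / (2*37) mod 43 = 22
x3 = s^2 - 2 x1 mod 43 = 22^2 - 2*42 = 13
y3 = s (x1 - x3) - y1 mod 43 = 22 * (42 - 13) - 37 = 42

2P = (13, 42)


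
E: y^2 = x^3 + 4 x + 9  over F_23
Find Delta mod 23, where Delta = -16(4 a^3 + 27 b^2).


4 a^3 + 27 b^2 = 4*4^3 + 27*9^2 = 256 + 2187 = 2443
Delta = -16 * (2443) = -39088
Delta mod 23 = 12

Delta = 12 (mod 23)


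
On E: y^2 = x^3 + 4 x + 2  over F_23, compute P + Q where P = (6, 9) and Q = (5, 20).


P != Q, so use the chord formula.
s = (y2 - y1) / (x2 - x1) = (11) / (22) mod 23 = 12
x3 = s^2 - x1 - x2 mod 23 = 12^2 - 6 - 5 = 18
y3 = s (x1 - x3) - y1 mod 23 = 12 * (6 - 18) - 9 = 8

P + Q = (18, 8)


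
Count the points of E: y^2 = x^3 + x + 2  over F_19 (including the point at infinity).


For each x in F_19, count y with y^2 = x^3 + 1 x + 2 mod 19:
  x = 1: RHS = 4, y in [2, 17]  -> 2 point(s)
  x = 8: RHS = 9, y in [3, 16]  -> 2 point(s)
  x = 10: RHS = 5, y in [9, 10]  -> 2 point(s)
  x = 14: RHS = 5, y in [9, 10]  -> 2 point(s)
  x = 17: RHS = 11, y in [7, 12]  -> 2 point(s)
  x = 18: RHS = 0, y in [0]  -> 1 point(s)
Affine points: 11. Add the point at infinity: total = 12.

#E(F_19) = 12


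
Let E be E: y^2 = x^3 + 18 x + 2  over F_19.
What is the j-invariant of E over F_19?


Delta = -16(4 a^3 + 27 b^2) mod 19 = 8
-1728 * (4 a)^3 = -1728 * (4*18)^3 mod 19 = 12
j = 12 * 8^(-1) mod 19 = 11

j = 11 (mod 19)


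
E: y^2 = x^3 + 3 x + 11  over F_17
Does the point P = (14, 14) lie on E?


Check whether y^2 = x^3 + 3 x + 11 (mod 17) for (x, y) = (14, 14).
LHS: y^2 = 14^2 mod 17 = 9
RHS: x^3 + 3 x + 11 = 14^3 + 3*14 + 11 mod 17 = 9
LHS = RHS

Yes, on the curve


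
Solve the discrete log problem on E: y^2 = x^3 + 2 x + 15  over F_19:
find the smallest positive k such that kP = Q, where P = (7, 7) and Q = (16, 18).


Enumerate multiples of P until we hit Q = (16, 18):
  1P = (7, 7)
  2P = (16, 18)
Match found at i = 2.

k = 2


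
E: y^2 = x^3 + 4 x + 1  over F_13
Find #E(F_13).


For each x in F_13, count y with y^2 = x^3 + 4 x + 1 mod 13:
  x = 0: RHS = 1, y in [1, 12]  -> 2 point(s)
  x = 2: RHS = 4, y in [2, 11]  -> 2 point(s)
  x = 3: RHS = 1, y in [1, 12]  -> 2 point(s)
  x = 4: RHS = 3, y in [4, 9]  -> 2 point(s)
  x = 5: RHS = 3, y in [4, 9]  -> 2 point(s)
  x = 8: RHS = 12, y in [5, 8]  -> 2 point(s)
  x = 9: RHS = 12, y in [5, 8]  -> 2 point(s)
  x = 10: RHS = 1, y in [1, 12]  -> 2 point(s)
  x = 12: RHS = 9, y in [3, 10]  -> 2 point(s)
Affine points: 18. Add the point at infinity: total = 19.

#E(F_13) = 19


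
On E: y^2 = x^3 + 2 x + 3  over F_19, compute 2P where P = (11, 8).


Doubling: s = (3 x1^2 + a) / (2 y1)
s = (3*11^2 + 2) / (2*8) mod 19 = 5
x3 = s^2 - 2 x1 mod 19 = 5^2 - 2*11 = 3
y3 = s (x1 - x3) - y1 mod 19 = 5 * (11 - 3) - 8 = 13

2P = (3, 13)


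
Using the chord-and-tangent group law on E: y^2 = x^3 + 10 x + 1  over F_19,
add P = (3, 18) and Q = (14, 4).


P != Q, so use the chord formula.
s = (y2 - y1) / (x2 - x1) = (5) / (11) mod 19 = 16
x3 = s^2 - x1 - x2 mod 19 = 16^2 - 3 - 14 = 11
y3 = s (x1 - x3) - y1 mod 19 = 16 * (3 - 11) - 18 = 6

P + Q = (11, 6)


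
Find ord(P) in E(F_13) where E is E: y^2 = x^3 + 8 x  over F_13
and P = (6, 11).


Compute successive multiples of P until we hit O:
  1P = (6, 11)
  2P = (10, 1)
  3P = (0, 0)
  4P = (10, 12)
  5P = (6, 2)
  6P = O

ord(P) = 6


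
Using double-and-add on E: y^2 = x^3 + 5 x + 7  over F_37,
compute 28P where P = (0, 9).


k = 28 = 11100_2 (binary, LSB first: 00111)
Double-and-add from P = (0, 9):
  bit 0 = 0: acc unchanged = O
  bit 1 = 0: acc unchanged = O
  bit 2 = 1: acc = O + (33, 21) = (33, 21)
  bit 3 = 1: acc = (33, 21) + (36, 36) = (30, 31)
  bit 4 = 1: acc = (30, 31) + (18, 3) = (15, 4)

28P = (15, 4)


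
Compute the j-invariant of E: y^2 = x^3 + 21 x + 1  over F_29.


Delta = -16(4 a^3 + 27 b^2) mod 29 = 1
-1728 * (4 a)^3 = -1728 * (4*21)^3 mod 29 = 24
j = 24 * 1^(-1) mod 29 = 24

j = 24 (mod 29)


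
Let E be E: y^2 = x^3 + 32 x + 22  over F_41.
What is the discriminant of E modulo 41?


4 a^3 + 27 b^2 = 4*32^3 + 27*22^2 = 131072 + 13068 = 144140
Delta = -16 * (144140) = -2306240
Delta mod 41 = 10

Delta = 10 (mod 41)


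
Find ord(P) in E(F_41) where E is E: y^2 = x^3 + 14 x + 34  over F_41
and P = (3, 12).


Compute successive multiples of P until we hit O:
  1P = (3, 12)
  2P = (35, 29)
  3P = (1, 7)
  4P = (33, 36)
  5P = (4, 20)
  6P = (16, 7)
  7P = (27, 13)
  8P = (32, 9)
  ... (continuing to 47P)
  47P = O

ord(P) = 47


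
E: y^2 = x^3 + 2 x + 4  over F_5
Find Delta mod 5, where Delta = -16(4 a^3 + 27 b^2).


4 a^3 + 27 b^2 = 4*2^3 + 27*4^2 = 32 + 432 = 464
Delta = -16 * (464) = -7424
Delta mod 5 = 1

Delta = 1 (mod 5)


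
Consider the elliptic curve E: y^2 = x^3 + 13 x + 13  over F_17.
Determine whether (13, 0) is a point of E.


Check whether y^2 = x^3 + 13 x + 13 (mod 17) for (x, y) = (13, 0).
LHS: y^2 = 0^2 mod 17 = 0
RHS: x^3 + 13 x + 13 = 13^3 + 13*13 + 13 mod 17 = 16
LHS != RHS

No, not on the curve


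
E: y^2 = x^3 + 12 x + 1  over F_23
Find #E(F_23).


For each x in F_23, count y with y^2 = x^3 + 12 x + 1 mod 23:
  x = 0: RHS = 1, y in [1, 22]  -> 2 point(s)
  x = 3: RHS = 18, y in [8, 15]  -> 2 point(s)
  x = 5: RHS = 2, y in [5, 18]  -> 2 point(s)
  x = 6: RHS = 13, y in [6, 17]  -> 2 point(s)
  x = 13: RHS = 8, y in [10, 13]  -> 2 point(s)
  x = 17: RHS = 12, y in [9, 14]  -> 2 point(s)
  x = 18: RHS = 0, y in [0]  -> 1 point(s)
  x = 19: RHS = 4, y in [2, 21]  -> 2 point(s)
Affine points: 15. Add the point at infinity: total = 16.

#E(F_23) = 16


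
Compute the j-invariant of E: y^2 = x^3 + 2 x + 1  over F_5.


Delta = -16(4 a^3 + 27 b^2) mod 5 = 1
-1728 * (4 a)^3 = -1728 * (4*2)^3 mod 5 = 4
j = 4 * 1^(-1) mod 5 = 4

j = 4 (mod 5)


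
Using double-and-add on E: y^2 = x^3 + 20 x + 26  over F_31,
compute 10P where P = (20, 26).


k = 10 = 1010_2 (binary, LSB first: 0101)
Double-and-add from P = (20, 26):
  bit 0 = 0: acc unchanged = O
  bit 1 = 1: acc = O + (26, 24) = (26, 24)
  bit 2 = 0: acc unchanged = (26, 24)
  bit 3 = 1: acc = (26, 24) + (29, 28) = (26, 7)

10P = (26, 7)


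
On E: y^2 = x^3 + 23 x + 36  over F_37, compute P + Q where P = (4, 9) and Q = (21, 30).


P != Q, so use the chord formula.
s = (y2 - y1) / (x2 - x1) = (21) / (17) mod 37 = 23
x3 = s^2 - x1 - x2 mod 37 = 23^2 - 4 - 21 = 23
y3 = s (x1 - x3) - y1 mod 37 = 23 * (4 - 23) - 9 = 35

P + Q = (23, 35)


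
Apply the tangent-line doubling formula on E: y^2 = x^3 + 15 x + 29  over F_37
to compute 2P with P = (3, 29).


Doubling: s = (3 x1^2 + a) / (2 y1)
s = (3*3^2 + 15) / (2*29) mod 37 = 2
x3 = s^2 - 2 x1 mod 37 = 2^2 - 2*3 = 35
y3 = s (x1 - x3) - y1 mod 37 = 2 * (3 - 35) - 29 = 18

2P = (35, 18)


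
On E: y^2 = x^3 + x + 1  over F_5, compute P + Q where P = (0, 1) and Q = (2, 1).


P != Q, so use the chord formula.
s = (y2 - y1) / (x2 - x1) = (0) / (2) mod 5 = 0
x3 = s^2 - x1 - x2 mod 5 = 0^2 - 0 - 2 = 3
y3 = s (x1 - x3) - y1 mod 5 = 0 * (0 - 3) - 1 = 4

P + Q = (3, 4)


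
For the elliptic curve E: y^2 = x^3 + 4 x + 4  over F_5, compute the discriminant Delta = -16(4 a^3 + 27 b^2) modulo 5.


4 a^3 + 27 b^2 = 4*4^3 + 27*4^2 = 256 + 432 = 688
Delta = -16 * (688) = -11008
Delta mod 5 = 2

Delta = 2 (mod 5)


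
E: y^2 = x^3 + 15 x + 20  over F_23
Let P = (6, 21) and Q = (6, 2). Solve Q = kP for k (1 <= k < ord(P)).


Enumerate multiples of P until we hit Q = (6, 2):
  1P = (6, 21)
  2P = (15, 20)
  3P = (4, 12)
  4P = (16, 3)
  5P = (7, 13)
  6P = (5, 17)
  7P = (5, 6)
  8P = (7, 10)
  9P = (16, 20)
  10P = (4, 11)
  11P = (15, 3)
  12P = (6, 2)
Match found at i = 12.

k = 12


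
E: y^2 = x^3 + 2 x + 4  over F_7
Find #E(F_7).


For each x in F_7, count y with y^2 = x^3 + 2 x + 4 mod 7:
  x = 0: RHS = 4, y in [2, 5]  -> 2 point(s)
  x = 1: RHS = 0, y in [0]  -> 1 point(s)
  x = 2: RHS = 2, y in [3, 4]  -> 2 point(s)
  x = 3: RHS = 2, y in [3, 4]  -> 2 point(s)
  x = 6: RHS = 1, y in [1, 6]  -> 2 point(s)
Affine points: 9. Add the point at infinity: total = 10.

#E(F_7) = 10


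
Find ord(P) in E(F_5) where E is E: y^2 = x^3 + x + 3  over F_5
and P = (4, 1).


Compute successive multiples of P until we hit O:
  1P = (4, 1)
  2P = (1, 0)
  3P = (4, 4)
  4P = O

ord(P) = 4


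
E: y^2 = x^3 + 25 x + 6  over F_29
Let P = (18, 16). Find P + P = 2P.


Doubling: s = (3 x1^2 + a) / (2 y1)
s = (3*18^2 + 25) / (2*16) mod 29 = 23
x3 = s^2 - 2 x1 mod 29 = 23^2 - 2*18 = 0
y3 = s (x1 - x3) - y1 mod 29 = 23 * (18 - 0) - 16 = 21

2P = (0, 21)


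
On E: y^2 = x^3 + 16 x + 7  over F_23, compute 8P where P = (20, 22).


k = 8 = 1000_2 (binary, LSB first: 0001)
Double-and-add from P = (20, 22):
  bit 0 = 0: acc unchanged = O
  bit 1 = 0: acc unchanged = O
  bit 2 = 0: acc unchanged = O
  bit 3 = 1: acc = O + (20, 1) = (20, 1)

8P = (20, 1)


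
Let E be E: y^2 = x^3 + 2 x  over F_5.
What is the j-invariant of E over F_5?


Delta = -16(4 a^3 + 27 b^2) mod 5 = 3
-1728 * (4 a)^3 = -1728 * (4*2)^3 mod 5 = 4
j = 4 * 3^(-1) mod 5 = 3

j = 3 (mod 5)


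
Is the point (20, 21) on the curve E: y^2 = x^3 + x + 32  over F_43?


Check whether y^2 = x^3 + 1 x + 32 (mod 43) for (x, y) = (20, 21).
LHS: y^2 = 21^2 mod 43 = 11
RHS: x^3 + 1 x + 32 = 20^3 + 1*20 + 32 mod 43 = 11
LHS = RHS

Yes, on the curve


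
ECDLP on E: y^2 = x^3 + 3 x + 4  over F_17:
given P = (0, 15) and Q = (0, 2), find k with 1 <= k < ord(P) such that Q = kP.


Enumerate multiples of P until we hit Q = (0, 2):
  1P = (0, 15)
  2P = (8, 8)
  3P = (1, 5)
  4P = (14, 6)
  5P = (12, 0)
  6P = (14, 11)
  7P = (1, 12)
  8P = (8, 9)
  9P = (0, 2)
Match found at i = 9.

k = 9


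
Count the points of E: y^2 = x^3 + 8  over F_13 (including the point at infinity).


For each x in F_13, count y with y^2 = x^3 + 0 x + 8 mod 13:
  x = 1: RHS = 9, y in [3, 10]  -> 2 point(s)
  x = 2: RHS = 3, y in [4, 9]  -> 2 point(s)
  x = 3: RHS = 9, y in [3, 10]  -> 2 point(s)
  x = 5: RHS = 3, y in [4, 9]  -> 2 point(s)
  x = 6: RHS = 3, y in [4, 9]  -> 2 point(s)
  x = 7: RHS = 0, y in [0]  -> 1 point(s)
  x = 8: RHS = 0, y in [0]  -> 1 point(s)
  x = 9: RHS = 9, y in [3, 10]  -> 2 point(s)
  x = 11: RHS = 0, y in [0]  -> 1 point(s)
Affine points: 15. Add the point at infinity: total = 16.

#E(F_13) = 16


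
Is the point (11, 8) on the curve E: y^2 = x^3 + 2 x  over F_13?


Check whether y^2 = x^3 + 2 x + 0 (mod 13) for (x, y) = (11, 8).
LHS: y^2 = 8^2 mod 13 = 12
RHS: x^3 + 2 x + 0 = 11^3 + 2*11 + 0 mod 13 = 1
LHS != RHS

No, not on the curve


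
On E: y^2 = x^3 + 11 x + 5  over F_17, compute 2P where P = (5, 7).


Doubling: s = (3 x1^2 + a) / (2 y1)
s = (3*5^2 + 11) / (2*7) mod 17 = 11
x3 = s^2 - 2 x1 mod 17 = 11^2 - 2*5 = 9
y3 = s (x1 - x3) - y1 mod 17 = 11 * (5 - 9) - 7 = 0

2P = (9, 0)


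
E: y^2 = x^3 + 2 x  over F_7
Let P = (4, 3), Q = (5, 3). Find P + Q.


P != Q, so use the chord formula.
s = (y2 - y1) / (x2 - x1) = (0) / (1) mod 7 = 0
x3 = s^2 - x1 - x2 mod 7 = 0^2 - 4 - 5 = 5
y3 = s (x1 - x3) - y1 mod 7 = 0 * (4 - 5) - 3 = 4

P + Q = (5, 4)


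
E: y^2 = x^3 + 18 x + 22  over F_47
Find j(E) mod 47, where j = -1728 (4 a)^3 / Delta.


Delta = -16(4 a^3 + 27 b^2) mod 47 = 41
-1728 * (4 a)^3 = -1728 * (4*18)^3 mod 47 = 43
j = 43 * 41^(-1) mod 47 = 32

j = 32 (mod 47)


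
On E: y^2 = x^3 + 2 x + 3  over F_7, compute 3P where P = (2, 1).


k = 3 = 11_2 (binary, LSB first: 11)
Double-and-add from P = (2, 1):
  bit 0 = 1: acc = O + (2, 1) = (2, 1)
  bit 1 = 1: acc = (2, 1) + (3, 6) = (6, 0)

3P = (6, 0)


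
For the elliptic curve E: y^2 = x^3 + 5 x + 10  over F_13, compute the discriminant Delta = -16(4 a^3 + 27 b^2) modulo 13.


4 a^3 + 27 b^2 = 4*5^3 + 27*10^2 = 500 + 2700 = 3200
Delta = -16 * (3200) = -51200
Delta mod 13 = 7

Delta = 7 (mod 13)


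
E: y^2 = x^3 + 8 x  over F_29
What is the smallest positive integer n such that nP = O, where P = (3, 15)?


Compute successive multiples of P until we hit O:
  1P = (3, 15)
  2P = (1, 26)
  3P = (19, 15)
  4P = (7, 14)
  5P = (10, 23)
  6P = (25, 22)
  7P = (2, 13)
  8P = (28, 22)
  ... (continuing to 34P)
  34P = O

ord(P) = 34


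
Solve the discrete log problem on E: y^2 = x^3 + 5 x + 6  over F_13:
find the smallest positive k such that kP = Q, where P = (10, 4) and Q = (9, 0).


Enumerate multiples of P until we hit Q = (9, 0):
  1P = (10, 4)
  2P = (9, 0)
Match found at i = 2.

k = 2


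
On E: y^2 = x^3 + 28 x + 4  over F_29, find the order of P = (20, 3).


Compute successive multiples of P until we hit O:
  1P = (20, 3)
  2P = (24, 0)
  3P = (20, 26)
  4P = O

ord(P) = 4


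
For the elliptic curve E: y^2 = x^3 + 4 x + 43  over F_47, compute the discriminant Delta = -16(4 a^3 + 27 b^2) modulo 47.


4 a^3 + 27 b^2 = 4*4^3 + 27*43^2 = 256 + 49923 = 50179
Delta = -16 * (50179) = -802864
Delta mod 47 = 37

Delta = 37 (mod 47)


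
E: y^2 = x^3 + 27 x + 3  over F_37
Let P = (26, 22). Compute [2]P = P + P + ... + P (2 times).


k = 2 = 10_2 (binary, LSB first: 01)
Double-and-add from P = (26, 22):
  bit 0 = 0: acc unchanged = O
  bit 1 = 1: acc = O + (6, 14) = (6, 14)

2P = (6, 14)


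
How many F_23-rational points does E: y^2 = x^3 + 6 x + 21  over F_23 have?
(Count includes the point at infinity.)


For each x in F_23, count y with y^2 = x^3 + 6 x + 21 mod 23:
  x = 2: RHS = 18, y in [8, 15]  -> 2 point(s)
  x = 8: RHS = 6, y in [11, 12]  -> 2 point(s)
  x = 10: RHS = 0, y in [0]  -> 1 point(s)
  x = 12: RHS = 4, y in [2, 21]  -> 2 point(s)
  x = 15: RHS = 13, y in [6, 17]  -> 2 point(s)
  x = 16: RHS = 4, y in [2, 21]  -> 2 point(s)
  x = 18: RHS = 4, y in [2, 21]  -> 2 point(s)
  x = 19: RHS = 2, y in [5, 18]  -> 2 point(s)
  x = 21: RHS = 1, y in [1, 22]  -> 2 point(s)
Affine points: 17. Add the point at infinity: total = 18.

#E(F_23) = 18


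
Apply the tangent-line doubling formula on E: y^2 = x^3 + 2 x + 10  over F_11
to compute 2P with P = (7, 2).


Doubling: s = (3 x1^2 + a) / (2 y1)
s = (3*7^2 + 2) / (2*2) mod 11 = 7
x3 = s^2 - 2 x1 mod 11 = 7^2 - 2*7 = 2
y3 = s (x1 - x3) - y1 mod 11 = 7 * (7 - 2) - 2 = 0

2P = (2, 0)


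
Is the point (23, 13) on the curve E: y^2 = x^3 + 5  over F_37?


Check whether y^2 = x^3 + 0 x + 5 (mod 37) for (x, y) = (23, 13).
LHS: y^2 = 13^2 mod 37 = 21
RHS: x^3 + 0 x + 5 = 23^3 + 0*23 + 5 mod 37 = 36
LHS != RHS

No, not on the curve


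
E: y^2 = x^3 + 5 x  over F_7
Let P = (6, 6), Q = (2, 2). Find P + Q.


P != Q, so use the chord formula.
s = (y2 - y1) / (x2 - x1) = (3) / (3) mod 7 = 1
x3 = s^2 - x1 - x2 mod 7 = 1^2 - 6 - 2 = 0
y3 = s (x1 - x3) - y1 mod 7 = 1 * (6 - 0) - 6 = 0

P + Q = (0, 0)


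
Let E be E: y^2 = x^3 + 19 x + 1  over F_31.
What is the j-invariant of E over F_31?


Delta = -16(4 a^3 + 27 b^2) mod 31 = 17
-1728 * (4 a)^3 = -1728 * (4*19)^3 mod 31 = 4
j = 4 * 17^(-1) mod 31 = 13

j = 13 (mod 31)


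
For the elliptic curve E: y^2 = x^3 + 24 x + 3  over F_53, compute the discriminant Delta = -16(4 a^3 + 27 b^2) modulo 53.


4 a^3 + 27 b^2 = 4*24^3 + 27*3^2 = 55296 + 243 = 55539
Delta = -16 * (55539) = -888624
Delta mod 53 = 27

Delta = 27 (mod 53)


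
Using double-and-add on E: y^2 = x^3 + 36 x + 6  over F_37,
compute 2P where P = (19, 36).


k = 2 = 10_2 (binary, LSB first: 01)
Double-and-add from P = (19, 36):
  bit 0 = 0: acc unchanged = O
  bit 1 = 1: acc = O + (10, 16) = (10, 16)

2P = (10, 16)


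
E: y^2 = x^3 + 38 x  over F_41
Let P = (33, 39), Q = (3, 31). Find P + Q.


P != Q, so use the chord formula.
s = (y2 - y1) / (x2 - x1) = (33) / (11) mod 41 = 3
x3 = s^2 - x1 - x2 mod 41 = 3^2 - 33 - 3 = 14
y3 = s (x1 - x3) - y1 mod 41 = 3 * (33 - 14) - 39 = 18

P + Q = (14, 18)


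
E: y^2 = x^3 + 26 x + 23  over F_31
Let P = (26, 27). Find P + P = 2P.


Doubling: s = (3 x1^2 + a) / (2 y1)
s = (3*26^2 + 26) / (2*27) mod 31 = 30
x3 = s^2 - 2 x1 mod 31 = 30^2 - 2*26 = 11
y3 = s (x1 - x3) - y1 mod 31 = 30 * (26 - 11) - 27 = 20

2P = (11, 20)


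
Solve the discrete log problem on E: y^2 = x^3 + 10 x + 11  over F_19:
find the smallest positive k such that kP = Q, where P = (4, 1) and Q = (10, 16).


Enumerate multiples of P until we hit Q = (10, 16):
  1P = (4, 1)
  2P = (16, 12)
  3P = (10, 3)
  4P = (3, 12)
  5P = (0, 12)
  6P = (0, 7)
  7P = (3, 7)
  8P = (10, 16)
Match found at i = 8.

k = 8


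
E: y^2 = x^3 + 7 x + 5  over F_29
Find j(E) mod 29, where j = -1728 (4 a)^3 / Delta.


Delta = -16(4 a^3 + 27 b^2) mod 29 = 18
-1728 * (4 a)^3 = -1728 * (4*7)^3 mod 29 = 17
j = 17 * 18^(-1) mod 29 = 9

j = 9 (mod 29)


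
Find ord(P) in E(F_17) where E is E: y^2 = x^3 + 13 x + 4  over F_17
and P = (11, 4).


Compute successive multiples of P until we hit O:
  1P = (11, 4)
  2P = (11, 13)
  3P = O

ord(P) = 3


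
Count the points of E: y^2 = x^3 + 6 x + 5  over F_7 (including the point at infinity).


For each x in F_7, count y with y^2 = x^3 + 6 x + 5 mod 7:
  x = 2: RHS = 4, y in [2, 5]  -> 2 point(s)
  x = 3: RHS = 1, y in [1, 6]  -> 2 point(s)
  x = 4: RHS = 2, y in [3, 4]  -> 2 point(s)
Affine points: 6. Add the point at infinity: total = 7.

#E(F_7) = 7


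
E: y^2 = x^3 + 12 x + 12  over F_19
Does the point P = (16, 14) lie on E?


Check whether y^2 = x^3 + 12 x + 12 (mod 19) for (x, y) = (16, 14).
LHS: y^2 = 14^2 mod 19 = 6
RHS: x^3 + 12 x + 12 = 16^3 + 12*16 + 12 mod 19 = 6
LHS = RHS

Yes, on the curve


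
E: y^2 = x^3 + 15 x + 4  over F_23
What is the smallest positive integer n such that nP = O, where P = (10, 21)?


Compute successive multiples of P until we hit O:
  1P = (10, 21)
  2P = (19, 15)
  3P = (20, 1)
  4P = (20, 22)
  5P = (19, 8)
  6P = (10, 2)
  7P = O

ord(P) = 7


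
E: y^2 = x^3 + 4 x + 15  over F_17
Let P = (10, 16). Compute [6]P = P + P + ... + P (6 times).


k = 6 = 110_2 (binary, LSB first: 011)
Double-and-add from P = (10, 16):
  bit 0 = 0: acc unchanged = O
  bit 1 = 1: acc = O + (15, 13) = (15, 13)
  bit 2 = 1: acc = (15, 13) + (8, 7) = (10, 1)

6P = (10, 1)


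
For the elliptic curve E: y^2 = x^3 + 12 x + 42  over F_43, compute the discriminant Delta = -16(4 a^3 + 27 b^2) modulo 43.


4 a^3 + 27 b^2 = 4*12^3 + 27*42^2 = 6912 + 47628 = 54540
Delta = -16 * (54540) = -872640
Delta mod 43 = 2

Delta = 2 (mod 43)


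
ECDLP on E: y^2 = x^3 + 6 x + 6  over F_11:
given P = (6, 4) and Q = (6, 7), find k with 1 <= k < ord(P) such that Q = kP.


Enumerate multiples of P until we hit Q = (6, 7):
  1P = (6, 4)
  2P = (2, 9)
  3P = (8, 4)
  4P = (8, 7)
  5P = (2, 2)
  6P = (6, 7)
Match found at i = 6.

k = 6


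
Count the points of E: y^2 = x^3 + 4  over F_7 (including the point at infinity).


For each x in F_7, count y with y^2 = x^3 + 0 x + 4 mod 7:
  x = 0: RHS = 4, y in [2, 5]  -> 2 point(s)
Affine points: 2. Add the point at infinity: total = 3.

#E(F_7) = 3


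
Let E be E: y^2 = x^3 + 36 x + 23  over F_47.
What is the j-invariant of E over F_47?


Delta = -16(4 a^3 + 27 b^2) mod 47 = 6
-1728 * (4 a)^3 = -1728 * (4*36)^3 mod 47 = 15
j = 15 * 6^(-1) mod 47 = 26

j = 26 (mod 47)


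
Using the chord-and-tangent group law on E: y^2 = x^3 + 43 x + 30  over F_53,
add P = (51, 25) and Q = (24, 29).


P != Q, so use the chord formula.
s = (y2 - y1) / (x2 - x1) = (4) / (26) mod 53 = 45
x3 = s^2 - x1 - x2 mod 53 = 45^2 - 51 - 24 = 42
y3 = s (x1 - x3) - y1 mod 53 = 45 * (51 - 42) - 25 = 9

P + Q = (42, 9)


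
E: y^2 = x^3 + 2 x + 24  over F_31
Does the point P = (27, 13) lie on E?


Check whether y^2 = x^3 + 2 x + 24 (mod 31) for (x, y) = (27, 13).
LHS: y^2 = 13^2 mod 31 = 14
RHS: x^3 + 2 x + 24 = 27^3 + 2*27 + 24 mod 31 = 14
LHS = RHS

Yes, on the curve


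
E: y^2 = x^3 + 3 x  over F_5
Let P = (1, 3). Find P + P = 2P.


Doubling: s = (3 x1^2 + a) / (2 y1)
s = (3*1^2 + 3) / (2*3) mod 5 = 1
x3 = s^2 - 2 x1 mod 5 = 1^2 - 2*1 = 4
y3 = s (x1 - x3) - y1 mod 5 = 1 * (1 - 4) - 3 = 4

2P = (4, 4)


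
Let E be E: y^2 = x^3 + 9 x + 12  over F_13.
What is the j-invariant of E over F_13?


Delta = -16(4 a^3 + 27 b^2) mod 13 = 11
-1728 * (4 a)^3 = -1728 * (4*9)^3 mod 13 = 12
j = 12 * 11^(-1) mod 13 = 7

j = 7 (mod 13)


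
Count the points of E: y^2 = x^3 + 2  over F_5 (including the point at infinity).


For each x in F_5, count y with y^2 = x^3 + 0 x + 2 mod 5:
  x = 2: RHS = 0, y in [0]  -> 1 point(s)
  x = 3: RHS = 4, y in [2, 3]  -> 2 point(s)
  x = 4: RHS = 1, y in [1, 4]  -> 2 point(s)
Affine points: 5. Add the point at infinity: total = 6.

#E(F_5) = 6


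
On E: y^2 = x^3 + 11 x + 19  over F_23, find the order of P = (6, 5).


Compute successive multiples of P until we hit O:
  1P = (6, 5)
  2P = (13, 6)
  3P = (12, 4)
  4P = (21, 9)
  5P = (2, 16)
  6P = (1, 10)
  7P = (17, 6)
  8P = (4, 14)
  ... (continuing to 26P)
  26P = O

ord(P) = 26


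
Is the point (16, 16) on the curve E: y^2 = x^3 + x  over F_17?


Check whether y^2 = x^3 + 1 x + 0 (mod 17) for (x, y) = (16, 16).
LHS: y^2 = 16^2 mod 17 = 1
RHS: x^3 + 1 x + 0 = 16^3 + 1*16 + 0 mod 17 = 15
LHS != RHS

No, not on the curve


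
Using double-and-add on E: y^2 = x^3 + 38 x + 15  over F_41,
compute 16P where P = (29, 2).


k = 16 = 10000_2 (binary, LSB first: 00001)
Double-and-add from P = (29, 2):
  bit 0 = 0: acc unchanged = O
  bit 1 = 0: acc unchanged = O
  bit 2 = 0: acc unchanged = O
  bit 3 = 0: acc unchanged = O
  bit 4 = 1: acc = O + (29, 39) = (29, 39)

16P = (29, 39)


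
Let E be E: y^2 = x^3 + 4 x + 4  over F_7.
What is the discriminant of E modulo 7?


4 a^3 + 27 b^2 = 4*4^3 + 27*4^2 = 256 + 432 = 688
Delta = -16 * (688) = -11008
Delta mod 7 = 3

Delta = 3 (mod 7)


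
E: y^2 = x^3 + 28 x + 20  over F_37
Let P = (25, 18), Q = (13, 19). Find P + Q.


P != Q, so use the chord formula.
s = (y2 - y1) / (x2 - x1) = (1) / (25) mod 37 = 3
x3 = s^2 - x1 - x2 mod 37 = 3^2 - 25 - 13 = 8
y3 = s (x1 - x3) - y1 mod 37 = 3 * (25 - 8) - 18 = 33

P + Q = (8, 33)


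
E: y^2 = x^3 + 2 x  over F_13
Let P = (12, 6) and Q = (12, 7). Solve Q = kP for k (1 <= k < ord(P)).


Enumerate multiples of P until we hit Q = (12, 7):
  1P = (12, 6)
  2P = (1, 4)
  3P = (1, 9)
  4P = (12, 7)
Match found at i = 4.

k = 4


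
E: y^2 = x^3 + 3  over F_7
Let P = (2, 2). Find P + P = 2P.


Doubling: s = (3 x1^2 + a) / (2 y1)
s = (3*2^2 + 0) / (2*2) mod 7 = 3
x3 = s^2 - 2 x1 mod 7 = 3^2 - 2*2 = 5
y3 = s (x1 - x3) - y1 mod 7 = 3 * (2 - 5) - 2 = 3

2P = (5, 3)


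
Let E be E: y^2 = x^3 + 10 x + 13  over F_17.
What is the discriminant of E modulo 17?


4 a^3 + 27 b^2 = 4*10^3 + 27*13^2 = 4000 + 4563 = 8563
Delta = -16 * (8563) = -137008
Delta mod 17 = 12

Delta = 12 (mod 17)


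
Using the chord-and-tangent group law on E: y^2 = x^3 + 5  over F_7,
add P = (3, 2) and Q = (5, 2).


P != Q, so use the chord formula.
s = (y2 - y1) / (x2 - x1) = (0) / (2) mod 7 = 0
x3 = s^2 - x1 - x2 mod 7 = 0^2 - 3 - 5 = 6
y3 = s (x1 - x3) - y1 mod 7 = 0 * (3 - 6) - 2 = 5

P + Q = (6, 5)
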